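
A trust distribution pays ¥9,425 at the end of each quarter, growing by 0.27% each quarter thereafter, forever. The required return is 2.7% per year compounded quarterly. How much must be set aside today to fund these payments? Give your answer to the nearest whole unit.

Periodic rate r = 0.027/4 per quarter.
Growing perpetuity (Gordon): PV = PMT₁ / (r − g) = 9,425 / (r − 0.0027) = ¥2,327,160.

¥2,327,160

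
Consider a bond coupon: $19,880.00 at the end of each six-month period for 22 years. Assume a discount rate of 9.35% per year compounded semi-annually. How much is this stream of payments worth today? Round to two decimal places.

$368,284.04

This is an ordinary annuity: 44 payments of $19,880.00 at the end of each six-month period.
Periodic rate r = 0.0935/2 per half-year; n is counted in half-years.
PV = PMT × [(1 − (1+r)^−n)/r] = 19,880 × [1 − (1+r)^−44] / r = $368,284.04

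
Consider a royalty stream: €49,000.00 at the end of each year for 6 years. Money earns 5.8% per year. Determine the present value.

€242,470.42

This is an ordinary annuity: 6 payments of €49,000.00 at the end of each year.
Periodic rate r = 0.058 per year.
PV = PMT × [(1 − (1+r)^−n)/r] = 49,000 × [1 − (1+r)^−6] / r = €242,470.42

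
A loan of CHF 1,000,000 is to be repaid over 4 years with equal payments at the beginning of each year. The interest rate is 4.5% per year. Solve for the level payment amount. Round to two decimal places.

CHF 266,740.33

Level annuity due; solve PV = PMT × [(1 − (1+r)^−n)/r] × (1+r) for PMT.
Periodic rate r = 0.045 per year.
With n = 4: PMT = 1,000,000 / ([(1 − (1+r)^−n)/r] × (1+r)) = CHF 266,740.33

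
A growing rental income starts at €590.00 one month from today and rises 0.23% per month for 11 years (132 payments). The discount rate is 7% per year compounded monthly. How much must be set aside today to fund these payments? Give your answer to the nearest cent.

€62,043.17

Periodic rate r = 0.07/12 per month; n is counted in months.
Growing ordinary annuity: PV = PMT₁ × [1 − ((1+g)/(1+r))^n] / (r − g) = 590 × [1 − ((1+0.0023)/(1+r))^132] / (r − 0.0023) = €62,043.17.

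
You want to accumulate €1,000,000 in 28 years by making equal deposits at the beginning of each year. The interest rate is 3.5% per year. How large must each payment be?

€20,872.12

Level annuity due; solve FV = PMT × [((1+r)^n − 1)/r] × (1+r) for PMT.
Periodic rate r = 0.035 per year.
With n = 28: PMT = 1,000,000 / ([((1+r)^n − 1)/r] × (1+r)) = €20,872.12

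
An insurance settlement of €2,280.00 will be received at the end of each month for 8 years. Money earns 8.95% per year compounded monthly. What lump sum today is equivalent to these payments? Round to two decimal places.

This is an ordinary annuity: 96 payments of €2,280.00 at the end of each month.
Periodic rate r = 0.0895/12 per month; n is counted in months.
PV = PMT × [(1 − (1+r)^−n)/r] = 2,280 × [1 − (1+r)^−96] / r = €155,905.13

€155,905.13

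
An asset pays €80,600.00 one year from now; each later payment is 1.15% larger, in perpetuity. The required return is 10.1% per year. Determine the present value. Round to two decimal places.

€900,558.66

Periodic rate r = 0.101 per year.
Growing perpetuity (Gordon): PV = PMT₁ / (r − g) = 80,600 / (r − 0.0115) = €900,558.66.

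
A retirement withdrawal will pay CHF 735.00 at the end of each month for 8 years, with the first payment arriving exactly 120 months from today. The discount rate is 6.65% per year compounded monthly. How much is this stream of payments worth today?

Ordinary annuity of 96 payments, first payment at period 120.
Periodic rate r = 0.0665/12 per month; n is counted in months.
The ordinary-annuity PV formula values the stream one period before the first payment (period 119); discount that back 119 periods:
PV₀ = 735 × [1 − (1+r)^−96] / r × (1+r)^−119 = CHF 28,289.64

CHF 28,289.64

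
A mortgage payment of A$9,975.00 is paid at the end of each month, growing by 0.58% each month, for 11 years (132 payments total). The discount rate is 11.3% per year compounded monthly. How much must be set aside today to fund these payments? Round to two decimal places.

A$1,040,798.58

Periodic rate r = 0.113/12 per month; n is counted in months.
Growing ordinary annuity: PV = PMT₁ × [1 − ((1+g)/(1+r))^n] / (r − g) = 9,975 × [1 − ((1+0.0058)/(1+r))^132] / (r − 0.0058) = A$1,040,798.58.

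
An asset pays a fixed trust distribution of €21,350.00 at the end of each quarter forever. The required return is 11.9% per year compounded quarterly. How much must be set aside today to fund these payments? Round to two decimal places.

€717,647.06

Periodic rate r = 0.119/4 per quarter.
Level perpetuity: PV = PMT / r = 21,350 / (0.119/4) = €717,647.06.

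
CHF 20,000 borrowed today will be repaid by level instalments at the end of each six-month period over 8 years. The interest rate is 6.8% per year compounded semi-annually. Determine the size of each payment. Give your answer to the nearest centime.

CHF 1,641.30

Level ordinary annuity; solve PV = PMT × [(1 − (1+r)^−n)/r] for PMT.
Periodic rate r = 0.068/2 per half-year; n is counted in half-years.
With n = 16: PMT = 20,000 / ([(1 − (1+r)^−n)/r]) = CHF 1,641.30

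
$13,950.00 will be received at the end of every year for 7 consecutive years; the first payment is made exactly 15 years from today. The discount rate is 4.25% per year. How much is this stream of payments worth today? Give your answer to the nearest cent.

Ordinary annuity of 7 payments, first payment at period 15.
Periodic rate r = 0.0425 per year.
The ordinary-annuity PV formula values the stream one period before the first payment (period 14); discount that back 14 periods:
PV₀ = 13,950 × [1 − (1+r)^−7] / r × (1+r)^−14 = $46,324.07

$46,324.07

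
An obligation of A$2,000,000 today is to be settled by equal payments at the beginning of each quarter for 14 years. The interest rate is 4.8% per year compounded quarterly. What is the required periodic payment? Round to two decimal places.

A$48,670.27

Level annuity due; solve PV = PMT × [(1 − (1+r)^−n)/r] × (1+r) for PMT.
Periodic rate r = 0.048/4 per quarter; n is counted in quarters.
With n = 56: PMT = 2,000,000 / ([(1 − (1+r)^−n)/r] × (1+r)) = A$48,670.27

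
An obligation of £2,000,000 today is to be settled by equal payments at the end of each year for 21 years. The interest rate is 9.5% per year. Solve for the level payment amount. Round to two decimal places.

£223,187.39

Level ordinary annuity; solve PV = PMT × [(1 − (1+r)^−n)/r] for PMT.
Periodic rate r = 0.095 per year.
With n = 21: PMT = 2,000,000 / ([(1 − (1+r)^−n)/r]) = £223,187.39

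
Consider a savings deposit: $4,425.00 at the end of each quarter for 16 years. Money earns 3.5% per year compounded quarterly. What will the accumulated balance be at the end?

This is an ordinary annuity: 64 deposits of $4,425.00 at the end of each quarter.
Periodic rate r = 0.035/4 per quarter; n is counted in quarters.
FV = PMT × [((1+r)^n − 1)/r] = 4,425 × [(1+r)^64 − 1] / r = $377,471.92

$377,471.92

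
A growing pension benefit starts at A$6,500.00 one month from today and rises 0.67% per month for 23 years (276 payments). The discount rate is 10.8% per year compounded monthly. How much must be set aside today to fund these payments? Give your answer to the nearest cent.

A$1,320,719.32

Periodic rate r = 0.108/12 per month; n is counted in months.
Growing ordinary annuity: PV = PMT₁ × [1 − ((1+g)/(1+r))^n] / (r − g) = 6,500 × [1 − ((1+0.0067)/(1+r))^276] / (r − 0.0067) = A$1,320,719.32.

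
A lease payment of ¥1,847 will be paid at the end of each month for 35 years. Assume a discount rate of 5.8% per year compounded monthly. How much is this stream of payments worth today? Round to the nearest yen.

¥331,704

This is an ordinary annuity: 420 payments of ¥1,847 at the end of each month.
Periodic rate r = 0.058/12 per month; n is counted in months.
PV = PMT × [(1 − (1+r)^−n)/r] = 1,847 × [1 − (1+r)^−420] / r = ¥331,704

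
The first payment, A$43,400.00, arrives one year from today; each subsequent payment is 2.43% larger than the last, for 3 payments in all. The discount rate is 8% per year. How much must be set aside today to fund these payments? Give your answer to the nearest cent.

Periodic rate r = 0.08 per year.
Growing ordinary annuity: PV = PMT₁ × [1 − ((1+g)/(1+r))^n] / (r − g) = 43,400 × [1 − ((1+0.0243)/(1+r))^3] / (r − 0.0243) = A$114,444.90.

A$114,444.90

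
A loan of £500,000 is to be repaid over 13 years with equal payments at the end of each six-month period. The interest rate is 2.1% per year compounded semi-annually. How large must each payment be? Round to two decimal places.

Level ordinary annuity; solve PV = PMT × [(1 − (1+r)^−n)/r] for PMT.
Periodic rate r = 0.021/2 per half-year; n is counted in half-years.
With n = 26: PMT = 500,000 / ([(1 − (1+r)^−n)/r]) = £22,075.22

£22,075.22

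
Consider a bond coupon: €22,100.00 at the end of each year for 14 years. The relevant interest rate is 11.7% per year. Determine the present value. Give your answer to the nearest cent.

This is an ordinary annuity: 14 payments of €22,100.00 at the end of each year.
Periodic rate r = 0.117 per year.
PV = PMT × [(1 − (1+r)^−n)/r] = 22,100 × [1 − (1+r)^−14] / r = €148,759.55

€148,759.55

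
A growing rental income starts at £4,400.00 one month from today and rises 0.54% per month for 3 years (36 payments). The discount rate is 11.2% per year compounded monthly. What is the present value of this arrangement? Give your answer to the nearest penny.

Periodic rate r = 0.112/12 per month; n is counted in months.
Growing ordinary annuity: PV = PMT₁ × [1 − ((1+g)/(1+r))^n] / (r − g) = 4,400 × [1 − ((1+0.0054)/(1+r))^36] / (r − 0.0054) = £146,690.64.

£146,690.64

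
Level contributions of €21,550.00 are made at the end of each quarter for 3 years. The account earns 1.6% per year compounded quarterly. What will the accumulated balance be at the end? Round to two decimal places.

€264,365.74

This is an ordinary annuity: 12 deposits of €21,550.00 at the end of each quarter.
Periodic rate r = 0.016/4 per quarter; n is counted in quarters.
FV = PMT × [((1+r)^n − 1)/r] = 21,550 × [(1+r)^12 − 1] / r = €264,365.74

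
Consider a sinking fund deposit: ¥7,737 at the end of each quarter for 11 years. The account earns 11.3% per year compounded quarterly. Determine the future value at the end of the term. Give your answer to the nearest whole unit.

This is an ordinary annuity: 44 deposits of ¥7,737 at the end of each quarter.
Periodic rate r = 0.113/4 per quarter; n is counted in quarters.
FV = PMT × [((1+r)^n − 1)/r] = 7,737 × [(1+r)^44 − 1] / r = ¥659,158

¥659,158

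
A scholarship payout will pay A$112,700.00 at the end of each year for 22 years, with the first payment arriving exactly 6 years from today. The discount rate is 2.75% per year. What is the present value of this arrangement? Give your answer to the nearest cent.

A$1,608,273.21

Ordinary annuity of 22 payments, first payment at period 6.
Periodic rate r = 0.0275 per year.
The ordinary-annuity PV formula values the stream one period before the first payment (period 5); discount that back 5 periods:
PV₀ = 112,700 × [1 − (1+r)^−22] / r × (1+r)^−5 = A$1,608,273.21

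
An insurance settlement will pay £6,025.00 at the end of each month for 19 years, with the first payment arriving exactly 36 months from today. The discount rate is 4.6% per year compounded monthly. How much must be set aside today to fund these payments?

£800,136.79

Ordinary annuity of 228 payments, first payment at period 36.
Periodic rate r = 0.046/12 per month; n is counted in months.
The ordinary-annuity PV formula values the stream one period before the first payment (period 35); discount that back 35 periods:
PV₀ = 6,025 × [1 − (1+r)^−228] / r × (1+r)^−35 = £800,136.79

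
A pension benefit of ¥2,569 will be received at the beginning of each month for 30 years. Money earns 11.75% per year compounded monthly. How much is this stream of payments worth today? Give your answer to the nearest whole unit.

¥256,997

This is an annuity due: 360 payments of ¥2,569 at the beginning of each month.
Periodic rate r = 0.1175/12 per month; n is counted in months.
PV = PMT × [(1 − (1+r)^−n)/r] × (1+r) = 2,569 × [1 − (1+r)^−360] / r × (1+r) = ¥256,997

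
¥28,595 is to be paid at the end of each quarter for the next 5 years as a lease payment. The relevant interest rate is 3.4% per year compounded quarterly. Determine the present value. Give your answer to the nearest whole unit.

This is an ordinary annuity: 20 payments of ¥28,595 at the end of each quarter.
Periodic rate r = 0.034/4 per quarter; n is counted in quarters.
PV = PMT × [(1 − (1+r)^−n)/r] = 28,595 × [1 − (1+r)^−20] / r = ¥523,890

¥523,890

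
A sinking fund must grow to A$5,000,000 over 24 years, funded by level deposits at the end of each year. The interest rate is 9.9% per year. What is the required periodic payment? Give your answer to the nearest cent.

Level ordinary annuity; solve FV = PMT × [((1+r)^n − 1)/r] for PMT.
Periodic rate r = 0.099 per year.
With n = 24: PMT = 5,000,000 / ([((1+r)^n − 1)/r]) = A$57,311.16

A$57,311.16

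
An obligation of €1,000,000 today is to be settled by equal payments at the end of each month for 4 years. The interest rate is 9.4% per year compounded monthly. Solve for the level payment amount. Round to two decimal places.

€25,075.41

Level ordinary annuity; solve PV = PMT × [(1 − (1+r)^−n)/r] for PMT.
Periodic rate r = 0.094/12 per month; n is counted in months.
With n = 48: PMT = 1,000,000 / ([(1 − (1+r)^−n)/r]) = €25,075.41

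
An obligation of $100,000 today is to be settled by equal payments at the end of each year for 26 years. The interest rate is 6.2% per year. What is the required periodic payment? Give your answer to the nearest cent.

$7,841.12

Level ordinary annuity; solve PV = PMT × [(1 − (1+r)^−n)/r] for PMT.
Periodic rate r = 0.062 per year.
With n = 26: PMT = 100,000 / ([(1 − (1+r)^−n)/r]) = $7,841.12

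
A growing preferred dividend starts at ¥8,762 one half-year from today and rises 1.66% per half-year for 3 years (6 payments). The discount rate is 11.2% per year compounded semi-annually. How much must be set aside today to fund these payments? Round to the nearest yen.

Periodic rate r = 0.112/2 per half-year; n is counted in half-years.
Growing ordinary annuity: PV = PMT₁ × [1 − ((1+g)/(1+r))^n] / (r − g) = 8,762 × [1 − ((1+0.0166)/(1+r))^6] / (r − 0.0166) = ¥45,365.

¥45,365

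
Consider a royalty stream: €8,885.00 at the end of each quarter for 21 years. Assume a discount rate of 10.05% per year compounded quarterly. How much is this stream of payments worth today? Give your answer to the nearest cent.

This is an ordinary annuity: 84 payments of €8,885.00 at the end of each quarter.
Periodic rate r = 0.1005/4 per quarter; n is counted in quarters.
PV = PMT × [(1 − (1+r)^−n)/r] = 8,885 × [1 − (1+r)^−84] / r = €309,647.50

€309,647.50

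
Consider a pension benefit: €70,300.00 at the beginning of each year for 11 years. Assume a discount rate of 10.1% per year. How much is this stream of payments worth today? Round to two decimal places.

This is an annuity due: 11 payments of €70,300.00 at the beginning of each year.
Periodic rate r = 0.101 per year.
PV = PMT × [(1 − (1+r)^−n)/r] × (1+r) = 70,300 × [1 − (1+r)^−11] / r × (1+r) = €500,413.63

€500,413.63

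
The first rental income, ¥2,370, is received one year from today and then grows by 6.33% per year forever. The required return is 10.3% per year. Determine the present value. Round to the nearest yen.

¥59,698

Periodic rate r = 0.103 per year.
Growing perpetuity (Gordon): PV = PMT₁ / (r − g) = 2,370 / (r − 0.0633) = ¥59,698.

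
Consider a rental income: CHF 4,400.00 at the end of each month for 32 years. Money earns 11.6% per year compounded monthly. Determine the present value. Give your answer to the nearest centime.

CHF 443,853.19

This is an ordinary annuity: 384 payments of CHF 4,400.00 at the end of each month.
Periodic rate r = 0.116/12 per month; n is counted in months.
PV = PMT × [(1 − (1+r)^−n)/r] = 4,400 × [1 − (1+r)^−384] / r = CHF 443,853.19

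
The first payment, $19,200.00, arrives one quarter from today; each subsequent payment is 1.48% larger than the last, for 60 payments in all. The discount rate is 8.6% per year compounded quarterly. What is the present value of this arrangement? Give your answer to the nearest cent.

Periodic rate r = 0.086/4 per quarter; n is counted in quarters.
Growing ordinary annuity: PV = PMT₁ × [1 − ((1+g)/(1+r))^n] / (r − g) = 19,200 × [1 − ((1+0.0148)/(1+r))^60] / (r − 0.0148) = $934,807.66.

$934,807.66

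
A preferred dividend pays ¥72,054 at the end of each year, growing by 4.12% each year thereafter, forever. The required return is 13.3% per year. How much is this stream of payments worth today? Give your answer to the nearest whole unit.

Periodic rate r = 0.133 per year.
Growing perpetuity (Gordon): PV = PMT₁ / (r − g) = 72,054 / (r − 0.0412) = ¥784,902.

¥784,902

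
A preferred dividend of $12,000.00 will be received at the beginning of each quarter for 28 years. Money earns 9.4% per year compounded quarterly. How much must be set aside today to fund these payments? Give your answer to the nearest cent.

$483,880.21

This is an annuity due: 112 payments of $12,000.00 at the beginning of each quarter.
Periodic rate r = 0.094/4 per quarter; n is counted in quarters.
PV = PMT × [(1 − (1+r)^−n)/r] × (1+r) = 12,000 × [1 − (1+r)^−112] / r × (1+r) = $483,880.21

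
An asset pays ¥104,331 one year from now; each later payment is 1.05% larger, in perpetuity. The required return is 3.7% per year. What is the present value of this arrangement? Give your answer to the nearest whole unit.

Periodic rate r = 0.037 per year.
Growing perpetuity (Gordon): PV = PMT₁ / (r − g) = 104,331 / (r − 0.0105) = ¥3,937,019.

¥3,937,019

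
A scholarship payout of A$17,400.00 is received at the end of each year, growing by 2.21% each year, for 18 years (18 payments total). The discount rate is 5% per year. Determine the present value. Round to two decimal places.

A$239,578.60

Periodic rate r = 0.05 per year.
Growing ordinary annuity: PV = PMT₁ × [1 − ((1+g)/(1+r))^n] / (r − g) = 17,400 × [1 − ((1+0.0221)/(1+r))^18] / (r − 0.0221) = A$239,578.60.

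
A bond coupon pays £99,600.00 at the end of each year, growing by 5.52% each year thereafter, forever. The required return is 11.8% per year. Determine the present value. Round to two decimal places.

£1,585,987.26

Periodic rate r = 0.118 per year.
Growing perpetuity (Gordon): PV = PMT₁ / (r − g) = 99,600 / (r − 0.0552) = £1,585,987.26.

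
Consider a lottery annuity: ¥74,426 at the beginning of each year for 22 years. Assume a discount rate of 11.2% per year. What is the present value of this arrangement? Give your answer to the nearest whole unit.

¥667,444

This is an annuity due: 22 payments of ¥74,426 at the beginning of each year.
Periodic rate r = 0.112 per year.
PV = PMT × [(1 − (1+r)^−n)/r] × (1+r) = 74,426 × [1 − (1+r)^−22] / r × (1+r) = ¥667,444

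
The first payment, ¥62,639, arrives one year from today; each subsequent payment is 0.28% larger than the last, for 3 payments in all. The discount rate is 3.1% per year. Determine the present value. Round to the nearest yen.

Periodic rate r = 0.031 per year.
Growing ordinary annuity: PV = PMT₁ × [1 − ((1+g)/(1+r))^n] / (r − g) = 62,639 × [1 − ((1+0.0028)/(1+r))^3] / (r − 0.0028) = ¥177,327.

¥177,327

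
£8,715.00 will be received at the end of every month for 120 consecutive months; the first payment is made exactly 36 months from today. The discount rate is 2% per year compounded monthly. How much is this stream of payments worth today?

£893,517.99

Ordinary annuity of 120 payments, first payment at period 36.
Periodic rate r = 0.02/12 per month; n is counted in months.
The ordinary-annuity PV formula values the stream one period before the first payment (period 35); discount that back 35 periods:
PV₀ = 8,715 × [1 − (1+r)^−120] / r × (1+r)^−35 = £893,517.99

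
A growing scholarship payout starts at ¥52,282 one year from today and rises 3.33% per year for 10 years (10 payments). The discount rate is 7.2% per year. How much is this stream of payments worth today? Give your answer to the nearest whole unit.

¥415,642

Periodic rate r = 0.072 per year.
Growing ordinary annuity: PV = PMT₁ × [1 − ((1+g)/(1+r))^n] / (r − g) = 52,282 × [1 − ((1+0.0333)/(1+r))^10] / (r − 0.0333) = ¥415,642.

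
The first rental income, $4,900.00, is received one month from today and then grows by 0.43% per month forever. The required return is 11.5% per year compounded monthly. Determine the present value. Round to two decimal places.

$927,444.79

Periodic rate r = 0.115/12 per month.
Growing perpetuity (Gordon): PV = PMT₁ / (r − g) = 4,900 / (r − 0.0043) = $927,444.79.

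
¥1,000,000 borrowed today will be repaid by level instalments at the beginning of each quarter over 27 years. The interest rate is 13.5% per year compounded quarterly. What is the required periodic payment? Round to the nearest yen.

Level annuity due; solve PV = PMT × [(1 − (1+r)^−n)/r] × (1+r) for PMT.
Periodic rate r = 0.135/4 per quarter; n is counted in quarters.
With n = 108: PMT = 1,000,000 / ([(1 − (1+r)^−n)/r] × (1+r)) = ¥33,580

¥33,580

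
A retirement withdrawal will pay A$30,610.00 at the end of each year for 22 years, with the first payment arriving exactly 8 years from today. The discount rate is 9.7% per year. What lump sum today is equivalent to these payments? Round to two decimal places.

Ordinary annuity of 22 payments, first payment at period 8.
Periodic rate r = 0.097 per year.
The ordinary-annuity PV formula values the stream one period before the first payment (period 7); discount that back 7 periods:
PV₀ = 30,610 × [1 − (1+r)^−22] / r × (1+r)^−7 = A$143,528.53

A$143,528.53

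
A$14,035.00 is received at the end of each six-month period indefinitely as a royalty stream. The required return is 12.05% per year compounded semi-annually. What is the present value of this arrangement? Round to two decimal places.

A$232,946.06

Periodic rate r = 0.1205/2 per half-year.
Level perpetuity: PV = PMT / r = 14,035 / (0.1205/2) = A$232,946.06.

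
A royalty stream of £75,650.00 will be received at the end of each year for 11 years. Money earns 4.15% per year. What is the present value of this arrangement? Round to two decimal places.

This is an ordinary annuity: 11 payments of £75,650.00 at the end of each year.
Periodic rate r = 0.0415 per year.
PV = PMT × [(1 − (1+r)^−n)/r] = 75,650 × [1 − (1+r)^−11] / r = £657,400.85

£657,400.85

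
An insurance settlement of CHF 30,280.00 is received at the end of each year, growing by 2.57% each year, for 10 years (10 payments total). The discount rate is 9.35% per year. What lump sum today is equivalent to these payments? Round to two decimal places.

Periodic rate r = 0.0935 per year.
Growing ordinary annuity: PV = PMT₁ × [1 − ((1+g)/(1+r))^n] / (r − g) = 30,280 × [1 − ((1+0.0257)/(1+r))^10] / (r − 0.0257) = CHF 211,134.27.

CHF 211,134.27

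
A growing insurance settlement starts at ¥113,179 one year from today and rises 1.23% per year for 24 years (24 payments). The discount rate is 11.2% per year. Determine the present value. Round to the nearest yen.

Periodic rate r = 0.112 per year.
Growing ordinary annuity: PV = PMT₁ × [1 − ((1+g)/(1+r))^n] / (r − g) = 113,179 × [1 − ((1+0.0123)/(1+r))^24] / (r − 0.0123) = ¥1,016,078.

¥1,016,078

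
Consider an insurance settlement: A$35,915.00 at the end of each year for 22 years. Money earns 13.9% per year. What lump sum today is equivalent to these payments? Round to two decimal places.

A$243,633.09

This is an ordinary annuity: 22 payments of A$35,915.00 at the end of each year.
Periodic rate r = 0.139 per year.
PV = PMT × [(1 − (1+r)^−n)/r] = 35,915 × [1 − (1+r)^−22] / r = A$243,633.09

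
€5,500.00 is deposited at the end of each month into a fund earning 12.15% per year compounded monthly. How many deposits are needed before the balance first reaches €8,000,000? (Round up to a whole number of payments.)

274 payments

Periodic rate r = 0.1215/12 per month; n is counted in months.
Ordinary annuity FV: 8,000,000 = 5,500 × [((1+r)^n − 1)/r].
(1+r)^n = 1 + 8,000,000 × r / 5,500, so n = ln(1 + 8,000,000·r/5,500) / ln(1+r) = 273.51.
Round up to a whole number of payments: n = 274.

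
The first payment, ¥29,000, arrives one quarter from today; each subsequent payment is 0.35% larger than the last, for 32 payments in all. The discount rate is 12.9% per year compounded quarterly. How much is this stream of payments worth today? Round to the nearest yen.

¥600,188

Periodic rate r = 0.129/4 per quarter; n is counted in quarters.
Growing ordinary annuity: PV = PMT₁ × [1 − ((1+g)/(1+r))^n] / (r − g) = 29,000 × [1 − ((1+0.0035)/(1+r))^32] / (r − 0.0035) = ¥600,188.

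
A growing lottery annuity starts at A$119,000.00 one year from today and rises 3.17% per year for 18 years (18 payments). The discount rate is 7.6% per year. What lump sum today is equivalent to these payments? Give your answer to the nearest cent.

Periodic rate r = 0.076 per year.
Growing ordinary annuity: PV = PMT₁ × [1 − ((1+g)/(1+r))^n] / (r − g) = 119,000 × [1 − ((1+0.0317)/(1+r))^18] / (r − 0.0317) = A$1,425,900.75.

A$1,425,900.75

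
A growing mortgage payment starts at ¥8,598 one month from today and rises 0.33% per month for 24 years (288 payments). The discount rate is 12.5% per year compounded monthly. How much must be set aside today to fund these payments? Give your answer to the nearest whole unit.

¥1,050,370

Periodic rate r = 0.125/12 per month; n is counted in months.
Growing ordinary annuity: PV = PMT₁ × [1 − ((1+g)/(1+r))^n] / (r − g) = 8,598 × [1 − ((1+0.0033)/(1+r))^288] / (r − 0.0033) = ¥1,050,370.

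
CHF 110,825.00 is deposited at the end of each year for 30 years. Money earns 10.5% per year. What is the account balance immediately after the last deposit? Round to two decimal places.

This is an ordinary annuity: 30 deposits of CHF 110,825.00 at the end of each year.
Periodic rate r = 0.105 per year.
FV = PMT × [((1+r)^n − 1)/r] = 110,825 × [(1+r)^30 − 1] / r = CHF 20,046,191.60

CHF 20,046,191.60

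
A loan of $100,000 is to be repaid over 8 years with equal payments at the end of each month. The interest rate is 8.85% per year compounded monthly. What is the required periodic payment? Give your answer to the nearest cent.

Level ordinary annuity; solve PV = PMT × [(1 − (1+r)^−n)/r] for PMT.
Periodic rate r = 0.0885/12 per month; n is counted in months.
With n = 96: PMT = 100,000 / ([(1 − (1+r)^−n)/r]) = $1,457.25

$1,457.25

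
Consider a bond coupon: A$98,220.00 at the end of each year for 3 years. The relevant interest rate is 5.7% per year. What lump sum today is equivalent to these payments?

A$264,007.31

This is an ordinary annuity: 3 payments of A$98,220.00 at the end of each year.
Periodic rate r = 0.057 per year.
PV = PMT × [(1 − (1+r)^−n)/r] = 98,220 × [1 − (1+r)^−3] / r = A$264,007.31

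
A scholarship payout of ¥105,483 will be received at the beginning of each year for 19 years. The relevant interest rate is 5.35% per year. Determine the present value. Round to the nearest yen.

This is an annuity due: 19 payments of ¥105,483 at the beginning of each year.
Periodic rate r = 0.0535 per year.
PV = PMT × [(1 − (1+r)^−n)/r] × (1+r) = 105,483 × [1 − (1+r)^−19] / r × (1+r) = ¥1,305,502

¥1,305,502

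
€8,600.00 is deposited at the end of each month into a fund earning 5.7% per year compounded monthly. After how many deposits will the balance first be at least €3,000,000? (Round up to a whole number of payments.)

Periodic rate r = 0.057/12 per month; n is counted in months.
Ordinary annuity FV: 3,000,000 = 8,600 × [((1+r)^n − 1)/r].
(1+r)^n = 1 + 3,000,000 × r / 8,600, so n = ln(1 + 3,000,000·r/8,600) / ln(1+r) = 206.21.
Round up to a whole number of payments: n = 207.

207 payments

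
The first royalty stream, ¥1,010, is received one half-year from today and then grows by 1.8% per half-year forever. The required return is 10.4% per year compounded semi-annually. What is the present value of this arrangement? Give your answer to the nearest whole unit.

Periodic rate r = 0.104/2 per half-year.
Growing perpetuity (Gordon): PV = PMT₁ / (r − g) = 1,010 / (r − 0.018) = ¥29,706.

¥29,706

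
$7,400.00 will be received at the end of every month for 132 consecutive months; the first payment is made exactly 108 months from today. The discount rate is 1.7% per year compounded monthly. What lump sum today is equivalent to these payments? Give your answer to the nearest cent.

$765,185.79

Ordinary annuity of 132 payments, first payment at period 108.
Periodic rate r = 0.017/12 per month; n is counted in months.
The ordinary-annuity PV formula values the stream one period before the first payment (period 107); discount that back 107 periods:
PV₀ = 7,400 × [1 − (1+r)^−132] / r × (1+r)^−107 = $765,185.79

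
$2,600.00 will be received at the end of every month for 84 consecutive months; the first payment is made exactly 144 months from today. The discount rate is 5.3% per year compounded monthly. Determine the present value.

$96,983.71

Ordinary annuity of 84 payments, first payment at period 144.
Periodic rate r = 0.053/12 per month; n is counted in months.
The ordinary-annuity PV formula values the stream one period before the first payment (period 143); discount that back 143 periods:
PV₀ = 2,600 × [1 − (1+r)^−84] / r × (1+r)^−143 = $96,983.71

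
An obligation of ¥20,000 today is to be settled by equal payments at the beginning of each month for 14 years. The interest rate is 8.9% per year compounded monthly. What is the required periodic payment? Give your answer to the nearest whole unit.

¥207

Level annuity due; solve PV = PMT × [(1 − (1+r)^−n)/r] × (1+r) for PMT.
Periodic rate r = 0.089/12 per month; n is counted in months.
With n = 168: PMT = 20,000 / ([(1 − (1+r)^−n)/r] × (1+r)) = ¥207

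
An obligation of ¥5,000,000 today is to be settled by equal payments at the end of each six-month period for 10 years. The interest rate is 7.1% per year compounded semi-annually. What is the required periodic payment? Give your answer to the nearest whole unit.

¥353,399

Level ordinary annuity; solve PV = PMT × [(1 − (1+r)^−n)/r] for PMT.
Periodic rate r = 0.071/2 per half-year; n is counted in half-years.
With n = 20: PMT = 5,000,000 / ([(1 − (1+r)^−n)/r]) = ¥353,399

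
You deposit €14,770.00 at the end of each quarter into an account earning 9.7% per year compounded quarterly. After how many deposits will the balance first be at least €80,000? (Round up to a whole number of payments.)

Periodic rate r = 0.097/4 per quarter; n is counted in quarters.
Ordinary annuity FV: 80,000 = 14,770 × [((1+r)^n − 1)/r].
(1+r)^n = 1 + 80,000 × r / 14,770, so n = ln(1 + 80,000·r/14,770) / ln(1+r) = 5.15.
Round up to a whole number of payments: n = 6.

6 payments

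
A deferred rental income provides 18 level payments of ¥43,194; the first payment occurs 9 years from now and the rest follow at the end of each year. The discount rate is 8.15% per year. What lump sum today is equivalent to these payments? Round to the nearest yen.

Ordinary annuity of 18 payments, first payment at period 9.
Periodic rate r = 0.0815 per year.
The ordinary-annuity PV formula values the stream one period before the first payment (period 8); discount that back 8 periods:
PV₀ = 43,194 × [1 − (1+r)^−18] / r × (1+r)^−8 = ¥214,059

¥214,059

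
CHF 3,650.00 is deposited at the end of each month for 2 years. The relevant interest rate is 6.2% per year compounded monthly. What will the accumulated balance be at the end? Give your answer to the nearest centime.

This is an ordinary annuity: 24 deposits of CHF 3,650.00 at the end of each month.
Periodic rate r = 0.062/12 per month; n is counted in months.
FV = PMT × [((1+r)^n − 1)/r] = 3,650 × [(1+r)^24 − 1] / r = CHF 93,007.57

CHF 93,007.57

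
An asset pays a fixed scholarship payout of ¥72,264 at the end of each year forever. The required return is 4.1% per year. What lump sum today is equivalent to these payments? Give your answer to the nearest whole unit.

Periodic rate r = 0.041 per year.
Level perpetuity: PV = PMT / r = 72,264 / (0.041) = ¥1,762,537.

¥1,762,537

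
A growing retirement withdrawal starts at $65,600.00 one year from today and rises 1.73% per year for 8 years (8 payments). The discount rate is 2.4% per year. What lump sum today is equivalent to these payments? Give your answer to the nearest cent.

Periodic rate r = 0.024 per year.
Growing ordinary annuity: PV = PMT₁ × [1 − ((1+g)/(1+r))^n] / (r − g) = 65,600 × [1 − ((1+0.0173)/(1+r))^8] / (r − 0.0173) = $500,915.88.

$500,915.88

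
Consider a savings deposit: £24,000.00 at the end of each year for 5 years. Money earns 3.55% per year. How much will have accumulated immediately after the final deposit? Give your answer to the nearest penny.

This is an ordinary annuity: 5 deposits of £24,000.00 at the end of each year.
Periodic rate r = 0.0355 per year.
FV = PMT × [((1+r)^n − 1)/r] = 24,000 × [(1+r)^5 − 1] / r = £128,827.87

£128,827.87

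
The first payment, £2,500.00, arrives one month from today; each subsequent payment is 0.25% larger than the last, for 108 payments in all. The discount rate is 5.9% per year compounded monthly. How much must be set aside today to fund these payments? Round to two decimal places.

Periodic rate r = 0.059/12 per month; n is counted in months.
Growing ordinary annuity: PV = PMT₁ × [1 − ((1+g)/(1+r))^n] / (r − g) = 2,500 × [1 − ((1+0.0025)/(1+r))^108] / (r − 0.0025) = £236,871.76.

£236,871.76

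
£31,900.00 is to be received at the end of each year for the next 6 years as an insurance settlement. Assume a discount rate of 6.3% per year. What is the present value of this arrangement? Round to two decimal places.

This is an ordinary annuity: 6 payments of £31,900.00 at the end of each year.
Periodic rate r = 0.063 per year.
PV = PMT × [(1 − (1+r)^−n)/r] = 31,900 × [1 − (1+r)^−6] / r = £155,394.92

£155,394.92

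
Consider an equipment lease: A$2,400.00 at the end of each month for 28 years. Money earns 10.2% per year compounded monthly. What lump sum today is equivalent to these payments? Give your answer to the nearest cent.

This is an ordinary annuity: 336 payments of A$2,400.00 at the end of each month.
Periodic rate r = 0.102/12 per month; n is counted in months.
PV = PMT × [(1 − (1+r)^−n)/r] = 2,400 × [1 − (1+r)^−336] / r = A$265,920.99

A$265,920.99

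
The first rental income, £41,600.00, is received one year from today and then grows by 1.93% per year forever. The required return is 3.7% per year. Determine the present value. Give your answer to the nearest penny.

£2,350,282.49

Periodic rate r = 0.037 per year.
Growing perpetuity (Gordon): PV = PMT₁ / (r − g) = 41,600 / (r − 0.0193) = £2,350,282.49.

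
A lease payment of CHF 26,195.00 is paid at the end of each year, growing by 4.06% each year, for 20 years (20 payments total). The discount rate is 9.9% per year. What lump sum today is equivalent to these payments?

Periodic rate r = 0.099 per year.
Growing ordinary annuity: PV = PMT₁ × [1 − ((1+g)/(1+r))^n] / (r − g) = 26,195 × [1 − ((1+0.0406)/(1+r))^20] / (r − 0.0406) = CHF 298,047.42.

CHF 298,047.42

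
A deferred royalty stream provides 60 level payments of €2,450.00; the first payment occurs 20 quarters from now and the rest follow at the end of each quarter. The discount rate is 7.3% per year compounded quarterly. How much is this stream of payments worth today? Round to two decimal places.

€63,040.56

Ordinary annuity of 60 payments, first payment at period 20.
Periodic rate r = 0.073/4 per quarter; n is counted in quarters.
The ordinary-annuity PV formula values the stream one period before the first payment (period 19); discount that back 19 periods:
PV₀ = 2,450 × [1 − (1+r)^−60] / r × (1+r)^−19 = €63,040.56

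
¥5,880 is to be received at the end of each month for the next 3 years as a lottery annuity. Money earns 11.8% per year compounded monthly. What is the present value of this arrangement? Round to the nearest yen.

This is an ordinary annuity: 36 payments of ¥5,880 at the end of each month.
Periodic rate r = 0.118/12 per month; n is counted in months.
PV = PMT × [(1 − (1+r)^−n)/r] = 5,880 × [1 − (1+r)^−36] / r = ¥177,542

¥177,542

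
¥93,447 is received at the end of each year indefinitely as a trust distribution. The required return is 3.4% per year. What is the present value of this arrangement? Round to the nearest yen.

Periodic rate r = 0.034 per year.
Level perpetuity: PV = PMT / r = 93,447 / (0.034) = ¥2,748,441.

¥2,748,441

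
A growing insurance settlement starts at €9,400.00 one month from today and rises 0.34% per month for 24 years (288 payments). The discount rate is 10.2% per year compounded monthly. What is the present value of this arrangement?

€1,415,143.34

Periodic rate r = 0.102/12 per month; n is counted in months.
Growing ordinary annuity: PV = PMT₁ × [1 − ((1+g)/(1+r))^n] / (r − g) = 9,400 × [1 − ((1+0.0034)/(1+r))^288] / (r − 0.0034) = €1,415,143.34.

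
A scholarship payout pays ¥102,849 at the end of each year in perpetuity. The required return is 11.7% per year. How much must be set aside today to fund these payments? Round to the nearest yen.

¥879,051

Periodic rate r = 0.117 per year.
Level perpetuity: PV = PMT / r = 102,849 / (0.117) = ¥879,051.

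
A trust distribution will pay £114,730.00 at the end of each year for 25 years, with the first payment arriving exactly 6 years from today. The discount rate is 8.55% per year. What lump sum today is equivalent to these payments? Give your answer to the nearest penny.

£775,849.22

Ordinary annuity of 25 payments, first payment at period 6.
Periodic rate r = 0.0855 per year.
The ordinary-annuity PV formula values the stream one period before the first payment (period 5); discount that back 5 periods:
PV₀ = 114,730 × [1 − (1+r)^−25] / r × (1+r)^−5 = £775,849.22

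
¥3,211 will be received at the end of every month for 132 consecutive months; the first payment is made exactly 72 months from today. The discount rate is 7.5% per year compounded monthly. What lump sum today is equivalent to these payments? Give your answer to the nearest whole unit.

Ordinary annuity of 132 payments, first payment at period 72.
Periodic rate r = 0.075/12 per month; n is counted in months.
The ordinary-annuity PV formula values the stream one period before the first payment (period 71); discount that back 71 periods:
PV₀ = 3,211 × [1 − (1+r)^−132] / r × (1+r)^−71 = ¥185,065

¥185,065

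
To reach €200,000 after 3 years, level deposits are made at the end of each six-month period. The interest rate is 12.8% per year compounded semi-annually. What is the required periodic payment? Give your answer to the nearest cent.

€28,385.08

Level ordinary annuity; solve FV = PMT × [((1+r)^n − 1)/r] for PMT.
Periodic rate r = 0.128/2 per half-year; n is counted in half-years.
With n = 6: PMT = 200,000 / ([((1+r)^n − 1)/r]) = €28,385.08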